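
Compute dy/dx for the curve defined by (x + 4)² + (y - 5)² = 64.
Apply d/dx to both sides, remembering that y depends on x. Each occurrence of y therefore brings in a y' = dy/dx via the chain rule.

With F(x, y) equal to the left-hand side minus the right, differentiate F term by term:
  d/dx[(x + 4)^2] = 2x + 8
  d/dx[(y - 5)^2] = 2·y'(y - 5)
  d/dx[-64] = 0
Adding these up, d/dx[F] = 0 becomes
  (2x + 8) + (2y - 10)·y' = 0,
so isolating y',
  dy/dx = -(2x + 8)/(2y - 10) = (-x - 4)/(y - 5)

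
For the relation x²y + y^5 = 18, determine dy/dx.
Apply d/dx to both sides, remembering that y depends on x. Each occurrence of y therefore brings in a y' = dy/dx via the chain rule.

With F(x, y) equal to the left-hand side minus the right, differentiate F term by term:
  d/dx[x^2y] = x^2·y' + 2xy
  d/dx[y^5] = 5y^4·y'
  d/dx[-18] = 0
Adding these up, d/dx[F] = 0 becomes
  (2xy) + (x^2 + 5y^4)·y' = 0,
so isolating y',
  dy/dx = -(2xy)/(x^2 + 5y^4) = -2xy/(x^2 + 5y^4)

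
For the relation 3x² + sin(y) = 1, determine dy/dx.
Differentiate the relation implicitly: treat y = y(x) and apply the chain rule, so every y-derivative picks up a y' = dy/dx factor.

With everything moved to the left-hand side, differentiate term by term:
  d/dx[3x^2] = 6x
  d/dx[sin(y)] = y'·cos(y)
  d/dx[-1] = 0

Separating the contributions that come from x directly and those that come through y:
  without y':      6x
  multiplying y':  cos(y)

so (6x) + (cos(y))·y' = 0, and therefore
  dy/dx = -(6x)/(cos(y)) = -6x/cos(y)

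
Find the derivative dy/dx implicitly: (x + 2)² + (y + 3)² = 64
Differentiate both sides with respect to x, treating y as y(x). By the chain rule, any term containing y contributes a factor of y' = dy/dx when we differentiate it.

Move every term to one side and write the relation as F(x, y) = 0. Term by term,
  d/dx[(x + 2)^2] = 2x + 4
  d/dx[(y + 3)^2] = 2·y'(y + 3)
  d/dx[-64] = 0

The pieces without y' make up ∂F/∂x and the coefficient of y' is ∂F/∂y:
  ∂F/∂x = 2x + 4,
  ∂F/∂y = 2y + 6.

Since d/dx[F] = ∂F/∂x + (∂F/∂y)·y' = 0, solve for y':
  (∂F/∂y)·y' = -∂F/∂x
  dy/dx = -(∂F/∂x)/(∂F/∂y) = -(2x + 4)/(2y + 6) = (-x - 2)/(y + 3)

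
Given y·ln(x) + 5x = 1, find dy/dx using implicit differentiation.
Differentiate the relation implicitly: treat y = y(x) and apply the chain rule, so every y-derivative picks up a y' = dy/dx factor.

With everything moved to the left-hand side, differentiate term by term:
  d/dx[5x] = 5
  d/dx[y·ln(x)] = y'·ln(x) + y/x
  d/dx[-1] = 0

Separating the contributions that come from x directly and those that come through y:
  without y':      5 + y/x
  multiplying y':  ln(x)

so (5 + y/x) + (ln(x))·y' = 0, and therefore
  dy/dx = -(5 + y/x)/(ln(x))
        = -((5x + y)/x)/(ln(x)) = (-5x - y)/(x·ln(x))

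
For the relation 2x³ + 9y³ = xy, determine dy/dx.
Apply d/dx to both sides, remembering that y depends on x. Each occurrence of y therefore brings in a y' = dy/dx via the chain rule.

With F(x, y) equal to the left-hand side minus the right, differentiate F term by term:
  d/dx[2x^3] = 6x^2
  d/dx[-xy] = -x·y' - y
  d/dx[9y^3] = 27y^2·y'
Adding these up, d/dx[F] = 0 becomes
  (6x^2 - y) + (-x + 27y^2)·y' = 0,
so isolating y',
  dy/dx = -(6x^2 - y)/(-x + 27y^2) = (6x^2 - y)/(x - 27y^2)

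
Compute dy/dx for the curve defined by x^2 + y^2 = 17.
Apply d/dx to both sides, remembering that y depends on x. Each occurrence of y therefore brings in a y' = dy/dx via the chain rule.

With F(x, y) equal to the left-hand side minus the right, differentiate F term by term:
  d/dx[x^2] = 2x
  d/dx[y^2] = 2y·y'
  d/dx[-17] = 0
Adding these up, d/dx[F] = 0 becomes
  (2x) + (2y)·y' = 0,
so isolating y',
  dy/dx = -(2x)/(2y) = -x/y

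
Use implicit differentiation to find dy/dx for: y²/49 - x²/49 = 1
Take d/dx of both sides. Since y is implicitly a function of x, the chain rule attaches a y' = dy/dx factor whenever we differentiate through y.

Set F(x, y) = (left side) − (right side), so the curve is F = 0. Differentiating each term of F:
  d/dx[-x^2/49] = -2x/49
  d/dx[y^2/49] = 2y·y'/49
  d/dx[-1] = 0

Collecting, the y'-free part is the partial derivative in x and the y' coefficient is the partial derivative in y:
  ∂F/∂x = -2x/49
  ∂F/∂y = 2y/49

so d/dx[F(x, y(x))] = ∂F/∂x + (∂F/∂y)·y' = 0. Rearranging,
  dy/dx = -(∂F/∂x)/(∂F/∂y) = -(-2x/49)/(2y/49) = x/y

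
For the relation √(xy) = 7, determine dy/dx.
Differentiate both sides with respect to x, treating y as y(x). By the chain rule, any term containing y contributes a factor of y' = dy/dx when we differentiate it.

Move every term to one side and write the relation as F(x, y) = 0. Term by term,
  d/dx[√(xy)] = √(xy)(x·y'/2 + y/2)/(xy)
  d/dx[-7] = 0

The pieces without y' make up ∂F/∂x and the coefficient of y' is ∂F/∂y:
  ∂F/∂x = √(xy)/(2x),
  ∂F/∂y = √(xy)/(2y).

Since d/dx[F] = ∂F/∂x + (∂F/∂y)·y' = 0, solve for y':
  (∂F/∂y)·y' = -∂F/∂x
  dy/dx = -(∂F/∂x)/(∂F/∂y) = -(√(xy)/(2x))/(√(xy)/(2y)) = -y/x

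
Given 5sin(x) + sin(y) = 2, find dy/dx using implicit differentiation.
Apply d/dx to both sides, remembering that y depends on x. Each occurrence of y therefore brings in a y' = dy/dx via the chain rule.

With F(x, y) equal to the left-hand side minus the right, differentiate F term by term:
  d/dx[5sin(x)] = 5cos(x)
  d/dx[sin(y)] = y'·cos(y)
  d/dx[-2] = 0
Adding these up, d/dx[F] = 0 becomes
  (5cos(x)) + (cos(y))·y' = 0,
so isolating y',
  dy/dx = -(5cos(x))/(cos(y)) = -5cos(x)/cos(y)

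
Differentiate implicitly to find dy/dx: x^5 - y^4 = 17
Differentiate the relation implicitly: treat y = y(x) and apply the chain rule, so every y-derivative picks up a y' = dy/dx factor.

With everything moved to the left-hand side, differentiate term by term:
  d/dx[x^5] = 5x^4
  d/dx[-y^4] = -4y^3·y'
  d/dx[-17] = 0

Separating the contributions that come from x directly and those that come through y:
  without y':      5x^4
  multiplying y':  -4y^3

so (5x^4) + (-4y^3)·y' = 0, and therefore
  dy/dx = -(5x^4)/(-4y^3) = 5x^4/(4y^3)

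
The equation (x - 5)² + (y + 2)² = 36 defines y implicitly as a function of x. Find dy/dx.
Differentiate both sides with respect to x, treating y as y(x). By the chain rule, any term containing y contributes a factor of y' = dy/dx when we differentiate it.

Move every term to one side and write the relation as F(x, y) = 0. Term by term,
  d/dx[(x - 5)^2] = 2x - 10
  d/dx[(y + 2)^2] = 2·y'(y + 2)
  d/dx[-36] = 0

The pieces without y' make up ∂F/∂x and the coefficient of y' is ∂F/∂y:
  ∂F/∂x = 2x - 10,
  ∂F/∂y = 2y + 4.

Since d/dx[F] = ∂F/∂x + (∂F/∂y)·y' = 0, solve for y':
  (∂F/∂y)·y' = -∂F/∂x
  dy/dx = -(∂F/∂x)/(∂F/∂y) = -(2x - 10)/(2y + 4) = (5 - x)/(y + 2)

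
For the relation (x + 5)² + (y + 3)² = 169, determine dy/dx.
Differentiate the relation implicitly: treat y = y(x) and apply the chain rule, so every y-derivative picks up a y' = dy/dx factor.

With everything moved to the left-hand side, differentiate term by term:
  d/dx[(x + 5)^2] = 2x + 10
  d/dx[(y + 3)^2] = 2·y'(y + 3)
  d/dx[-169] = 0

Separating the contributions that come from x directly and those that come through y:
  without y':      2x + 10
  multiplying y':  2y + 6

so (2x + 10) + (2y + 6)·y' = 0, and therefore
  dy/dx = -(2x + 10)/(2y + 6) = (-x - 5)/(y + 3)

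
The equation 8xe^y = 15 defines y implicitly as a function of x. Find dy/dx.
Differentiate the relation implicitly: treat y = y(x) and apply the chain rule, so every y-derivative picks up a y' = dy/dx factor.

With everything moved to the left-hand side, differentiate term by term:
  d/dx[8x·e^(y)] = 8x·y'·e^(y) + 8e^(y)
  d/dx[-15] = 0

Separating the contributions that come from x directly and those that come through y:
  without y':      8e^(y)
  multiplying y':  8x·e^(y)

so (8e^(y)) + (8x·e^(y))·y' = 0, and therefore
  dy/dx = -(8e^(y))/(8x·e^(y)) = -1/x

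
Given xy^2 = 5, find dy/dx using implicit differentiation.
Differentiate both sides with respect to x, treating y as y(x). By the chain rule, any term containing y contributes a factor of y' = dy/dx when we differentiate it.

Move every term to one side and write the relation as F(x, y) = 0. Term by term,
  d/dx[xy^2] = 2xy·y' + y^2
  d/dx[-5] = 0

The pieces without y' make up ∂F/∂x and the coefficient of y' is ∂F/∂y:
  ∂F/∂x = y^2,
  ∂F/∂y = 2xy.

Since d/dx[F] = ∂F/∂x + (∂F/∂y)·y' = 0, solve for y':
  (∂F/∂y)·y' = -∂F/∂x
  dy/dx = -(∂F/∂x)/(∂F/∂y) = -(y^2)/(2xy) = -y/(2x)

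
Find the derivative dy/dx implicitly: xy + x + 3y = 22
Take d/dx of both sides. Since y is implicitly a function of x, the chain rule attaches a y' = dy/dx factor whenever we differentiate through y.

Set F(x, y) = (left side) − (right side), so the curve is F = 0. Differentiating each term of F:
  d/dx[xy] = x·y' + y
  d/dx[x] = 1
  d/dx[3y] = 3·y'
  d/dx[-22] = 0

Collecting, the y'-free part is the partial derivative in x and the y' coefficient is the partial derivative in y:
  ∂F/∂x = y + 1
  ∂F/∂y = x + 3

so d/dx[F(x, y(x))] = ∂F/∂x + (∂F/∂y)·y' = 0. Rearranging,
  dy/dx = -(∂F/∂x)/(∂F/∂y) = -(y + 1)/(x + 3) = (-y - 1)/(x + 3)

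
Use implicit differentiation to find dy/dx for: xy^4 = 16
Differentiate both sides with respect to x, treating y as y(x). By the chain rule, any term containing y contributes a factor of y' = dy/dx when we differentiate it.

Move every term to one side and write the relation as F(x, y) = 0. Term by term,
  d/dx[xy^4] = 4xy^3·y' + y^4
  d/dx[-16] = 0

The pieces without y' make up ∂F/∂x and the coefficient of y' is ∂F/∂y:
  ∂F/∂x = y^4,
  ∂F/∂y = 4xy^3.

Since d/dx[F] = ∂F/∂x + (∂F/∂y)·y' = 0, solve for y':
  (∂F/∂y)·y' = -∂F/∂x
  dy/dx = -(∂F/∂x)/(∂F/∂y) = -(y^4)/(4xy^3) = -y/(4x)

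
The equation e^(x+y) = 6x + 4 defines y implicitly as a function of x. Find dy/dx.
Differentiate both sides with respect to x, treating y as y(x). By the chain rule, any term containing y contributes a factor of y' = dy/dx when we differentiate it.

Move every term to one side and write the relation as F(x, y) = 0. Term by term,
  d/dx[-6x] = -6
  d/dx[e^(x + y)] = (y' + 1)·e^(x + y)
  d/dx[-4] = 0

The pieces without y' make up ∂F/∂x and the coefficient of y' is ∂F/∂y:
  ∂F/∂x = e^(x + y) - 6,
  ∂F/∂y = e^(x + y).

Since d/dx[F] = ∂F/∂x + (∂F/∂y)·y' = 0, solve for y':
  (∂F/∂y)·y' = -∂F/∂x
  dy/dx = -(∂F/∂x)/(∂F/∂y) = -(e^(x + y) - 6)/(e^(x + y)) = 6e^(-x - y) - 1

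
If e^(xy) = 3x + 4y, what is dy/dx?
Take d/dx of both sides. Since y is implicitly a function of x, the chain rule attaches a y' = dy/dx factor whenever we differentiate through y.

Set F(x, y) = (left side) − (right side), so the curve is F = 0. Differentiating each term of F:
  d/dx[-3x] = -3
  d/dx[-4y] = -4·y'
  d/dx[e^(xy)] = (x·y' + y)·e^(xy)

Collecting, the y'-free part is the partial derivative in x and the y' coefficient is the partial derivative in y:
  ∂F/∂x = y·e^(xy) - 3
  ∂F/∂y = x·e^(xy) - 4

so d/dx[F(x, y(x))] = ∂F/∂x + (∂F/∂y)·y' = 0. Rearranging,
  dy/dx = -(∂F/∂x)/(∂F/∂y) = -(y·e^(xy) - 3)/(x·e^(xy) - 4) = (-y·e^(xy) + 3)/(x·e^(xy) - 4)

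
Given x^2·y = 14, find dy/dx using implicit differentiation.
Differentiate the relation implicitly: treat y = y(x) and apply the chain rule, so every y-derivative picks up a y' = dy/dx factor.

With everything moved to the left-hand side, differentiate term by term:
  d/dx[x^2y] = x^2·y' + 2xy
  d/dx[-14] = 0

Separating the contributions that come from x directly and those that come through y:
  without y':      2xy
  multiplying y':  x^2

so (2xy) + (x^2)·y' = 0, and therefore
  dy/dx = -(2xy)/(x^2) = -2y/x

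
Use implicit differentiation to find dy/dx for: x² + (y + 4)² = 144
Differentiate both sides with respect to x, treating y as y(x). By the chain rule, any term containing y contributes a factor of y' = dy/dx when we differentiate it.

Move every term to one side and write the relation as F(x, y) = 0. Term by term,
  d/dx[x^2] = 2x
  d/dx[(y + 4)^2] = 2·y'(y + 4)
  d/dx[-144] = 0

The pieces without y' make up ∂F/∂x and the coefficient of y' is ∂F/∂y:
  ∂F/∂x = 2x,
  ∂F/∂y = 2y + 8.

Since d/dx[F] = ∂F/∂x + (∂F/∂y)·y' = 0, solve for y':
  (∂F/∂y)·y' = -∂F/∂x
  dy/dx = -(∂F/∂x)/(∂F/∂y) = -(2x)/(2y + 8) = -x/(y + 4)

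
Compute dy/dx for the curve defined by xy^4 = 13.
Apply d/dx to both sides, remembering that y depends on x. Each occurrence of y therefore brings in a y' = dy/dx via the chain rule.

With F(x, y) equal to the left-hand side minus the right, differentiate F term by term:
  d/dx[xy^4] = 4xy^3·y' + y^4
  d/dx[-13] = 0
Adding these up, d/dx[F] = 0 becomes
  (y^4) + (4xy^3)·y' = 0,
so isolating y',
  dy/dx = -(y^4)/(4xy^3) = -y/(4x)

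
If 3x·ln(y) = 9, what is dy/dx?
Take d/dx of both sides. Since y is implicitly a function of x, the chain rule attaches a y' = dy/dx factor whenever we differentiate through y.

Set F(x, y) = (left side) − (right side), so the curve is F = 0. Differentiating each term of F:
  d/dx[3x·ln(y)] = 3x·y'/y + 3ln(y)
  d/dx[-9] = 0

Collecting, the y'-free part is the partial derivative in x and the y' coefficient is the partial derivative in y:
  ∂F/∂x = 3ln(y)
  ∂F/∂y = 3x/y

so d/dx[F(x, y(x))] = ∂F/∂x + (∂F/∂y)·y' = 0. Rearranging,
  dy/dx = -(∂F/∂x)/(∂F/∂y) = -(3ln(y))/(3x/y) = -y·ln(y)/x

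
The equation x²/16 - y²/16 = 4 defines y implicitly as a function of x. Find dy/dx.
Differentiate both sides with respect to x, treating y as y(x). By the chain rule, any term containing y contributes a factor of y' = dy/dx when we differentiate it.

Move every term to one side and write the relation as F(x, y) = 0. Term by term,
  d/dx[x^2/16] = x/8
  d/dx[-y^2/16] = -y·y'/8
  d/dx[-4] = 0

The pieces without y' make up ∂F/∂x and the coefficient of y' is ∂F/∂y:
  ∂F/∂x = x/8,
  ∂F/∂y = -y/8.

Since d/dx[F] = ∂F/∂x + (∂F/∂y)·y' = 0, solve for y':
  (∂F/∂y)·y' = -∂F/∂x
  dy/dx = -(∂F/∂x)/(∂F/∂y) = -(x/8)/(-y/8) = x/y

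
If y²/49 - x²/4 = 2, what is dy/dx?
Take d/dx of both sides. Since y is implicitly a function of x, the chain rule attaches a y' = dy/dx factor whenever we differentiate through y.

Set F(x, y) = (left side) − (right side), so the curve is F = 0. Differentiating each term of F:
  d/dx[-x^2/4] = -x/2
  d/dx[y^2/49] = 2y·y'/49
  d/dx[-2] = 0

Collecting, the y'-free part is the partial derivative in x and the y' coefficient is the partial derivative in y:
  ∂F/∂x = -x/2
  ∂F/∂y = 2y/49

so d/dx[F(x, y(x))] = ∂F/∂x + (∂F/∂y)·y' = 0. Rearranging,
  dy/dx = -(∂F/∂x)/(∂F/∂y) = -(-x/2)/(2y/49) = 49x/(4y)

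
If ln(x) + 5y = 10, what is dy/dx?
Differentiate the relation implicitly: treat y = y(x) and apply the chain rule, so every y-derivative picks up a y' = dy/dx factor.

With everything moved to the left-hand side, differentiate term by term:
  d/dx[5y] = 5·y'
  d/dx[ln(x)] = 1/x
  d/dx[-10] = 0

Separating the contributions that come from x directly and those that come through y:
  without y':      1/x
  multiplying y':  5

so (1/x) + (5)·y' = 0, and therefore
  dy/dx = -(1/x)/(5) = -1/(5x)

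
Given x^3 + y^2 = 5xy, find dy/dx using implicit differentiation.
Take d/dx of both sides. Since y is implicitly a function of x, the chain rule attaches a y' = dy/dx factor whenever we differentiate through y.

Set F(x, y) = (left side) − (right side), so the curve is F = 0. Differentiating each term of F:
  d/dx[x^3] = 3x^2
  d/dx[-5xy] = -5x·y' - 5y
  d/dx[y^2] = 2y·y'

Collecting, the y'-free part is the partial derivative in x and the y' coefficient is the partial derivative in y:
  ∂F/∂x = 3x^2 - 5y
  ∂F/∂y = -5x + 2y

so d/dx[F(x, y(x))] = ∂F/∂x + (∂F/∂y)·y' = 0. Rearranging,
  dy/dx = -(∂F/∂x)/(∂F/∂y) = -(3x^2 - 5y)/(-5x + 2y) = (3x^2 - 5y)/(5x - 2y)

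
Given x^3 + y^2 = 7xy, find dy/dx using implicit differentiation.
Differentiate the relation implicitly: treat y = y(x) and apply the chain rule, so every y-derivative picks up a y' = dy/dx factor.

With everything moved to the left-hand side, differentiate term by term:
  d/dx[x^3] = 3x^2
  d/dx[-7xy] = -7x·y' - 7y
  d/dx[y^2] = 2y·y'

Separating the contributions that come from x directly and those that come through y:
  without y':      3x^2 - 7y
  multiplying y':  -7x + 2y

so (3x^2 - 7y) + (-7x + 2y)·y' = 0, and therefore
  dy/dx = -(3x^2 - 7y)/(-7x + 2y) = (3x^2 - 7y)/(7x - 2y)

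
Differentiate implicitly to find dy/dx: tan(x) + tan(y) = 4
Apply d/dx to both sides, remembering that y depends on x. Each occurrence of y therefore brings in a y' = dy/dx via the chain rule.

With F(x, y) equal to the left-hand side minus the right, differentiate F term by term:
  d/dx[tan(x)] = tan(x)^2 + 1
  d/dx[tan(y)] = y'(tan(y)^2 + 1)
  d/dx[-4] = 0
Adding these up, d/dx[F] = 0 becomes
  (tan(x)^2 + 1) + (tan(y)^2 + 1)·y' = 0,
so isolating y',
  dy/dx = -(tan(x)^2 + 1)/(tan(y)^2 + 1) = -cos(y)^2/cos(x)^2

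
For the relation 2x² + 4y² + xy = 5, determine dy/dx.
Take d/dx of both sides. Since y is implicitly a function of x, the chain rule attaches a y' = dy/dx factor whenever we differentiate through y.

Set F(x, y) = (left side) − (right side), so the curve is F = 0. Differentiating each term of F:
  d/dx[2x^2] = 4x
  d/dx[xy] = x·y' + y
  d/dx[4y^2] = 8y·y'
  d/dx[-5] = 0

Collecting, the y'-free part is the partial derivative in x and the y' coefficient is the partial derivative in y:
  ∂F/∂x = 4x + y
  ∂F/∂y = x + 8y

so d/dx[F(x, y(x))] = ∂F/∂x + (∂F/∂y)·y' = 0. Rearranging,
  dy/dx = -(∂F/∂x)/(∂F/∂y) = -(4x + y)/(x + 8y) = (-4x - y)/(x + 8y)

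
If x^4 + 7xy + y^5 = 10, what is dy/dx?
Differentiate both sides with respect to x, treating y as y(x). By the chain rule, any term containing y contributes a factor of y' = dy/dx when we differentiate it.

Move every term to one side and write the relation as F(x, y) = 0. Term by term,
  d/dx[x^4] = 4x^3
  d/dx[7xy] = 7x·y' + 7y
  d/dx[y^5] = 5y^4·y'
  d/dx[-10] = 0

The pieces without y' make up ∂F/∂x and the coefficient of y' is ∂F/∂y:
  ∂F/∂x = 4x^3 + 7y,
  ∂F/∂y = 7x + 5y^4.

Since d/dx[F] = ∂F/∂x + (∂F/∂y)·y' = 0, solve for y':
  (∂F/∂y)·y' = -∂F/∂x
  dy/dx = -(∂F/∂x)/(∂F/∂y) = -(4x^3 + 7y)/(7x + 5y^4) = (-4x^3 - 7y)/(7x + 5y^4)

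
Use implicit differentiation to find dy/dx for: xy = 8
Differentiate both sides with respect to x, treating y as y(x). By the chain rule, any term containing y contributes a factor of y' = dy/dx when we differentiate it.

Move every term to one side and write the relation as F(x, y) = 0. Term by term,
  d/dx[xy] = x·y' + y
  d/dx[-8] = 0

The pieces without y' make up ∂F/∂x and the coefficient of y' is ∂F/∂y:
  ∂F/∂x = y,
  ∂F/∂y = x.

Since d/dx[F] = ∂F/∂x + (∂F/∂y)·y' = 0, solve for y':
  (∂F/∂y)·y' = -∂F/∂x
  dy/dx = -(∂F/∂x)/(∂F/∂y) = -(y)/(x) = -y/x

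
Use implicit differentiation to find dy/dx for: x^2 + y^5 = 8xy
Take d/dx of both sides. Since y is implicitly a function of x, the chain rule attaches a y' = dy/dx factor whenever we differentiate through y.

Set F(x, y) = (left side) − (right side), so the curve is F = 0. Differentiating each term of F:
  d/dx[x^2] = 2x
  d/dx[-8xy] = -8x·y' - 8y
  d/dx[y^5] = 5y^4·y'

Collecting, the y'-free part is the partial derivative in x and the y' coefficient is the partial derivative in y:
  ∂F/∂x = 2x - 8y
  ∂F/∂y = -8x + 5y^4

so d/dx[F(x, y(x))] = ∂F/∂x + (∂F/∂y)·y' = 0. Rearranging,
  dy/dx = -(∂F/∂x)/(∂F/∂y) = -(2x - 8y)/(-8x + 5y^4) = 2(x - 4y)/(8x - 5y^4)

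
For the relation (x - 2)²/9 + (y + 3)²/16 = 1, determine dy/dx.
Apply d/dx to both sides, remembering that y depends on x. Each occurrence of y therefore brings in a y' = dy/dx via the chain rule.

With F(x, y) equal to the left-hand side minus the right, differentiate F term by term:
  d/dx[(x - 2)^2/9] = 2x/9 - 4/9
  d/dx[(y + 3)^2/16] = y'(y + 3)/8
  d/dx[-1] = 0
Adding these up, d/dx[F] = 0 becomes
  (2x/9 - 4/9) + (y/8 + 3/8)·y' = 0,
so isolating y',
  dy/dx = -(2x/9 - 4/9)/(y/8 + 3/8)
        = -(2(x - 2)/9)/((y + 3)/8) = 16(2 - x)/(9(y + 3))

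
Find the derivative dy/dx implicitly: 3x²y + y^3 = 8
Take d/dx of both sides. Since y is implicitly a function of x, the chain rule attaches a y' = dy/dx factor whenever we differentiate through y.

Set F(x, y) = (left side) − (right side), so the curve is F = 0. Differentiating each term of F:
  d/dx[3x^2y] = 3x^2·y' + 6xy
  d/dx[y^3] = 3y^2·y'
  d/dx[-8] = 0

Collecting, the y'-free part is the partial derivative in x and the y' coefficient is the partial derivative in y:
  ∂F/∂x = 6xy
  ∂F/∂y = 3x^2 + 3y^2

so d/dx[F(x, y(x))] = ∂F/∂x + (∂F/∂y)·y' = 0. Rearranging,
  dy/dx = -(∂F/∂x)/(∂F/∂y) = -(6xy)/(3x^2 + 3y^2) = -2xy/(x^2 + y^2)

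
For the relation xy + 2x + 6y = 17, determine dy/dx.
Differentiate the relation implicitly: treat y = y(x) and apply the chain rule, so every y-derivative picks up a y' = dy/dx factor.

With everything moved to the left-hand side, differentiate term by term:
  d/dx[xy] = x·y' + y
  d/dx[2x] = 2
  d/dx[6y] = 6·y'
  d/dx[-17] = 0

Separating the contributions that come from x directly and those that come through y:
  without y':      y + 2
  multiplying y':  x + 6

so (y + 2) + (x + 6)·y' = 0, and therefore
  dy/dx = -(y + 2)/(x + 6) = (-y - 2)/(x + 6)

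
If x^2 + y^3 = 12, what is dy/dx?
Take d/dx of both sides. Since y is implicitly a function of x, the chain rule attaches a y' = dy/dx factor whenever we differentiate through y.

Set F(x, y) = (left side) − (right side), so the curve is F = 0. Differentiating each term of F:
  d/dx[x^2] = 2x
  d/dx[y^3] = 3y^2·y'
  d/dx[-12] = 0

Collecting, the y'-free part is the partial derivative in x and the y' coefficient is the partial derivative in y:
  ∂F/∂x = 2x
  ∂F/∂y = 3y^2

so d/dx[F(x, y(x))] = ∂F/∂x + (∂F/∂y)·y' = 0. Rearranging,
  dy/dx = -(∂F/∂x)/(∂F/∂y) = -(2x)/(3y^2) = -2x/(3y^2)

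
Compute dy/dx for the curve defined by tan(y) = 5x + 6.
Take d/dx of both sides. Since y is implicitly a function of x, the chain rule attaches a y' = dy/dx factor whenever we differentiate through y.

Set F(x, y) = (left side) − (right side), so the curve is F = 0. Differentiating each term of F:
  d/dx[-5x] = -5
  d/dx[tan(y)] = y'(tan(y)^2 + 1)
  d/dx[-6] = 0

Collecting, the y'-free part is the partial derivative in x and the y' coefficient is the partial derivative in y:
  ∂F/∂x = -5
  ∂F/∂y = tan(y)^2 + 1

so d/dx[F(x, y(x))] = ∂F/∂x + (∂F/∂y)·y' = 0. Rearranging,
  dy/dx = -(∂F/∂x)/(∂F/∂y) = -(-5)/(tan(y)^2 + 1) = 5cos(y)^2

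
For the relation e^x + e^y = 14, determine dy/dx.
Differentiate both sides with respect to x, treating y as y(x). By the chain rule, any term containing y contributes a factor of y' = dy/dx when we differentiate it.

Move every term to one side and write the relation as F(x, y) = 0. Term by term,
  d/dx[e^(x)] = e^(x)
  d/dx[e^(y)] = y'·e^(y)
  d/dx[-14] = 0

The pieces without y' make up ∂F/∂x and the coefficient of y' is ∂F/∂y:
  ∂F/∂x = e^(x),
  ∂F/∂y = e^(y).

Since d/dx[F] = ∂F/∂x + (∂F/∂y)·y' = 0, solve for y':
  (∂F/∂y)·y' = -∂F/∂x
  dy/dx = -(∂F/∂x)/(∂F/∂y) = -(e^(x))/(e^(y)) = -e^(x - y)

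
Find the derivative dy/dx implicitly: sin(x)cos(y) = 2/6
Differentiate the relation implicitly: treat y = y(x) and apply the chain rule, so every y-derivative picks up a y' = dy/dx factor.

With everything moved to the left-hand side, differentiate term by term:
  d/dx[sin(x)·cos(y)] = -y'·sin(x)·sin(y) + cos(x)·cos(y)
  d/dx[-1/3] = 0

Separating the contributions that come from x directly and those that come through y:
  without y':      cos(x)·cos(y)
  multiplying y':  -sin(x)·sin(y)

so (cos(x)·cos(y)) + (-sin(x)·sin(y))·y' = 0, and therefore
  dy/dx = -(cos(x)·cos(y))/(-sin(x)·sin(y)) = 1/(tan(x)·tan(y))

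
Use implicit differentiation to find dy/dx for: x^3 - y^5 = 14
Differentiate both sides with respect to x, treating y as y(x). By the chain rule, any term containing y contributes a factor of y' = dy/dx when we differentiate it.

Move every term to one side and write the relation as F(x, y) = 0. Term by term,
  d/dx[x^3] = 3x^2
  d/dx[-y^5] = -5y^4·y'
  d/dx[-14] = 0

The pieces without y' make up ∂F/∂x and the coefficient of y' is ∂F/∂y:
  ∂F/∂x = 3x^2,
  ∂F/∂y = -5y^4.

Since d/dx[F] = ∂F/∂x + (∂F/∂y)·y' = 0, solve for y':
  (∂F/∂y)·y' = -∂F/∂x
  dy/dx = -(∂F/∂x)/(∂F/∂y) = -(3x^2)/(-5y^4) = 3x^2/(5y^4)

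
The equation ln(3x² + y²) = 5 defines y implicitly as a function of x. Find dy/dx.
Take d/dx of both sides. Since y is implicitly a function of x, the chain rule attaches a y' = dy/dx factor whenever we differentiate through y.

Set F(x, y) = (left side) − (right side), so the curve is F = 0. Differentiating each term of F:
  d/dx[ln(3x^2 + y^2)] = (6x + 2y·y')/(3x^2 + y^2)
  d/dx[-5] = 0

Collecting, the y'-free part is the partial derivative in x and the y' coefficient is the partial derivative in y:
  ∂F/∂x = 6x/(3x^2 + y^2)
  ∂F/∂y = 2y/(3x^2 + y^2)

so d/dx[F(x, y(x))] = ∂F/∂x + (∂F/∂y)·y' = 0. Rearranging,
  dy/dx = -(∂F/∂x)/(∂F/∂y) = -(6x/(3x^2 + y^2))/(2y/(3x^2 + y^2)) = -3x/y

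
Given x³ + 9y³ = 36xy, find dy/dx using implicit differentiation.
Differentiate the relation implicitly: treat y = y(x) and apply the chain rule, so every y-derivative picks up a y' = dy/dx factor.

With everything moved to the left-hand side, differentiate term by term:
  d/dx[x^3] = 3x^2
  d/dx[-36xy] = -36x·y' - 36y
  d/dx[9y^3] = 27y^2·y'

Separating the contributions that come from x directly and those that come through y:
  without y':      3x^2 - 36y
  multiplying y':  -36x + 27y^2

so (3x^2 - 36y) + (-36x + 27y^2)·y' = 0, and therefore
  dy/dx = -(3x^2 - 36y)/(-36x + 27y^2) = (x^2 - 12y)/(3(4x - 3y^2))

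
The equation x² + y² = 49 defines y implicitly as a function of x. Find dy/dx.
Differentiate both sides with respect to x, treating y as y(x). By the chain rule, any term containing y contributes a factor of y' = dy/dx when we differentiate it.

Move every term to one side and write the relation as F(x, y) = 0. Term by term,
  d/dx[x^2] = 2x
  d/dx[y^2] = 2y·y'
  d/dx[-49] = 0

The pieces without y' make up ∂F/∂x and the coefficient of y' is ∂F/∂y:
  ∂F/∂x = 2x,
  ∂F/∂y = 2y.

Since d/dx[F] = ∂F/∂x + (∂F/∂y)·y' = 0, solve for y':
  (∂F/∂y)·y' = -∂F/∂x
  dy/dx = -(∂F/∂x)/(∂F/∂y) = -(2x)/(2y) = -x/y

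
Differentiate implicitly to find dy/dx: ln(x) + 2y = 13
Differentiate the relation implicitly: treat y = y(x) and apply the chain rule, so every y-derivative picks up a y' = dy/dx factor.

With everything moved to the left-hand side, differentiate term by term:
  d/dx[2y] = 2·y'
  d/dx[ln(x)] = 1/x
  d/dx[-13] = 0

Separating the contributions that come from x directly and those that come through y:
  without y':      1/x
  multiplying y':  2

so (1/x) + (2)·y' = 0, and therefore
  dy/dx = -(1/x)/(2) = -1/(2x)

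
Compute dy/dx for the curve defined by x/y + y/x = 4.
Apply d/dx to both sides, remembering that y depends on x. Each occurrence of y therefore brings in a y' = dy/dx via the chain rule.

With F(x, y) equal to the left-hand side minus the right, differentiate F term by term:
  d/dx[x/y] = -x·y'/y^2 + 1/y
  d/dx[y/x] = y'/x - y/x^2
  d/dx[-4] = 0
Adding these up, d/dx[F] = 0 becomes
  (1/y - y/x^2) + (-x/y^2 + 1/x)·y' = 0,
so isolating y',
  dy/dx = -(1/y - y/x^2)/(-x/y^2 + 1/x)
        = -((x - y)(x + y)/(x^2y))/(-(x - y)(x + y)/(xy^2)) = y/x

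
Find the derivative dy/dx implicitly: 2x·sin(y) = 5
Differentiate both sides with respect to x, treating y as y(x). By the chain rule, any term containing y contributes a factor of y' = dy/dx when we differentiate it.

Move every term to one side and write the relation as F(x, y) = 0. Term by term,
  d/dx[2x·sin(y)] = 2x·y'·cos(y) + 2sin(y)
  d/dx[-5] = 0

The pieces without y' make up ∂F/∂x and the coefficient of y' is ∂F/∂y:
  ∂F/∂x = 2sin(y),
  ∂F/∂y = 2x·cos(y).

Since d/dx[F] = ∂F/∂x + (∂F/∂y)·y' = 0, solve for y':
  (∂F/∂y)·y' = -∂F/∂x
  dy/dx = -(∂F/∂x)/(∂F/∂y) = -(2sin(y))/(2x·cos(y)) = -tan(y)/x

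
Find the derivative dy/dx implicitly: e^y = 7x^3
Differentiate both sides with respect to x, treating y as y(x). By the chain rule, any term containing y contributes a factor of y' = dy/dx when we differentiate it.

Move every term to one side and write the relation as F(x, y) = 0. Term by term,
  d/dx[-7x^3] = -21x^2
  d/dx[e^(y)] = y'·e^(y)

The pieces without y' make up ∂F/∂x and the coefficient of y' is ∂F/∂y:
  ∂F/∂x = -21x^2,
  ∂F/∂y = e^(y).

Since d/dx[F] = ∂F/∂x + (∂F/∂y)·y' = 0, solve for y':
  (∂F/∂y)·y' = -∂F/∂x
  dy/dx = -(∂F/∂x)/(∂F/∂y) = -(-21x^2)/(e^(y)) = 21x^2e^(-y)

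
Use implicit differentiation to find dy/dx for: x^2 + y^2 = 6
Apply d/dx to both sides, remembering that y depends on x. Each occurrence of y therefore brings in a y' = dy/dx via the chain rule.

With F(x, y) equal to the left-hand side minus the right, differentiate F term by term:
  d/dx[x^2] = 2x
  d/dx[y^2] = 2y·y'
  d/dx[-6] = 0
Adding these up, d/dx[F] = 0 becomes
  (2x) + (2y)·y' = 0,
so isolating y',
  dy/dx = -(2x)/(2y) = -x/y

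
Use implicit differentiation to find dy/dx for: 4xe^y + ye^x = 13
Differentiate the relation implicitly: treat y = y(x) and apply the chain rule, so every y-derivative picks up a y' = dy/dx factor.

With everything moved to the left-hand side, differentiate term by term:
  d/dx[4x·e^(y)] = 4x·y'·e^(y) + 4e^(y)
  d/dx[y·e^(x)] = y·e^(x) + y'·e^(x)
  d/dx[-13] = 0

Separating the contributions that come from x directly and those that come through y:
  without y':      y·e^(x) + 4e^(y)
  multiplying y':  4x·e^(y) + e^(x)

so (y·e^(x) + 4e^(y)) + (4x·e^(y) + e^(x))·y' = 0, and therefore
  dy/dx = -(y·e^(x) + 4e^(y))/(4x·e^(y) + e^(x)) = (-y·e^(x) - 4e^(y))/(4x·e^(y) + e^(x))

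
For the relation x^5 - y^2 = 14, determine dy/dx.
Apply d/dx to both sides, remembering that y depends on x. Each occurrence of y therefore brings in a y' = dy/dx via the chain rule.

With F(x, y) equal to the left-hand side minus the right, differentiate F term by term:
  d/dx[x^5] = 5x^4
  d/dx[-y^2] = -2y·y'
  d/dx[-14] = 0
Adding these up, d/dx[F] = 0 becomes
  (5x^4) + (-2y)·y' = 0,
so isolating y',
  dy/dx = -(5x^4)/(-2y) = 5x^4/(2y)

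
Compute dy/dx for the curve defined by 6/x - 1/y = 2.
Take d/dx of both sides. Since y is implicitly a function of x, the chain rule attaches a y' = dy/dx factor whenever we differentiate through y.

Set F(x, y) = (left side) − (right side), so the curve is F = 0. Differentiating each term of F:
  d/dx[-1/y] = y'/y^2
  d/dx[6/x] = -6/x^2
  d/dx[-2] = 0

Collecting, the y'-free part is the partial derivative in x and the y' coefficient is the partial derivative in y:
  ∂F/∂x = -6/x^2
  ∂F/∂y = y^(-2)

so d/dx[F(x, y(x))] = ∂F/∂x + (∂F/∂y)·y' = 0. Rearranging,
  dy/dx = -(∂F/∂x)/(∂F/∂y) = -(-6/x^2)/(y^(-2)) = 6y^2/x^2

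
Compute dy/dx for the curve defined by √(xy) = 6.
Differentiate both sides with respect to x, treating y as y(x). By the chain rule, any term containing y contributes a factor of y' = dy/dx when we differentiate it.

Move every term to one side and write the relation as F(x, y) = 0. Term by term,
  d/dx[√(xy)] = √(xy)(x·y'/2 + y/2)/(xy)
  d/dx[-6] = 0

The pieces without y' make up ∂F/∂x and the coefficient of y' is ∂F/∂y:
  ∂F/∂x = √(xy)/(2x),
  ∂F/∂y = √(xy)/(2y).

Since d/dx[F] = ∂F/∂x + (∂F/∂y)·y' = 0, solve for y':
  (∂F/∂y)·y' = -∂F/∂x
  dy/dx = -(∂F/∂x)/(∂F/∂y) = -(√(xy)/(2x))/(√(xy)/(2y)) = -y/x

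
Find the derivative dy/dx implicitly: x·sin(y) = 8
Apply d/dx to both sides, remembering that y depends on x. Each occurrence of y therefore brings in a y' = dy/dx via the chain rule.

With F(x, y) equal to the left-hand side minus the right, differentiate F term by term:
  d/dx[x·sin(y)] = x·y'·cos(y) + sin(y)
  d/dx[-8] = 0
Adding these up, d/dx[F] = 0 becomes
  (sin(y)) + (x·cos(y))·y' = 0,
so isolating y',
  dy/dx = -(sin(y))/(x·cos(y)) = -tan(y)/x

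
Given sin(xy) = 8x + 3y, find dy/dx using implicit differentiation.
Take d/dx of both sides. Since y is implicitly a function of x, the chain rule attaches a y' = dy/dx factor whenever we differentiate through y.

Set F(x, y) = (left side) − (right side), so the curve is F = 0. Differentiating each term of F:
  d/dx[-8x] = -8
  d/dx[-3y] = -3·y'
  d/dx[sin(xy)] = (x·y' + y)·cos(xy)

Collecting, the y'-free part is the partial derivative in x and the y' coefficient is the partial derivative in y:
  ∂F/∂x = y·cos(xy) - 8
  ∂F/∂y = x·cos(xy) - 3

so d/dx[F(x, y(x))] = ∂F/∂x + (∂F/∂y)·y' = 0. Rearranging,
  dy/dx = -(∂F/∂x)/(∂F/∂y) = -(y·cos(xy) - 8)/(x·cos(xy) - 3) = (-y·cos(xy) + 8)/(x·cos(xy) - 3)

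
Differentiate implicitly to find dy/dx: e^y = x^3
Apply d/dx to both sides, remembering that y depends on x. Each occurrence of y therefore brings in a y' = dy/dx via the chain rule.

With F(x, y) equal to the left-hand side minus the right, differentiate F term by term:
  d/dx[-x^3] = -3x^2
  d/dx[e^(y)] = y'·e^(y)
Adding these up, d/dx[F] = 0 becomes
  (-3x^2) + (e^(y))·y' = 0,
so isolating y',
  dy/dx = -(-3x^2)/(e^(y)) = 3x^2e^(-y)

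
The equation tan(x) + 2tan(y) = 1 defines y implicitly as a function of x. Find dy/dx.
Take d/dx of both sides. Since y is implicitly a function of x, the chain rule attaches a y' = dy/dx factor whenever we differentiate through y.

Set F(x, y) = (left side) − (right side), so the curve is F = 0. Differentiating each term of F:
  d/dx[tan(x)] = tan(x)^2 + 1
  d/dx[2tan(y)] = 2·y'(tan(y)^2 + 1)
  d/dx[-1] = 0

Collecting, the y'-free part is the partial derivative in x and the y' coefficient is the partial derivative in y:
  ∂F/∂x = tan(x)^2 + 1
  ∂F/∂y = 2tan(y)^2 + 2

so d/dx[F(x, y(x))] = ∂F/∂x + (∂F/∂y)·y' = 0. Rearranging,
  dy/dx = -(∂F/∂x)/(∂F/∂y) = -(tan(x)^2 + 1)/(2tan(y)^2 + 2) = -cos(y)^2/(2cos(x)^2)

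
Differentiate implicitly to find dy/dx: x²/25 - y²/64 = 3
Apply d/dx to both sides, remembering that y depends on x. Each occurrence of y therefore brings in a y' = dy/dx via the chain rule.

With F(x, y) equal to the left-hand side minus the right, differentiate F term by term:
  d/dx[x^2/25] = 2x/25
  d/dx[-y^2/64] = -y·y'/32
  d/dx[-3] = 0
Adding these up, d/dx[F] = 0 becomes
  (2x/25) + (-y/32)·y' = 0,
so isolating y',
  dy/dx = -(2x/25)/(-y/32) = 64x/(25y)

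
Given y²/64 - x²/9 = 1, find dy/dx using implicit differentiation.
Differentiate both sides with respect to x, treating y as y(x). By the chain rule, any term containing y contributes a factor of y' = dy/dx when we differentiate it.

Move every term to one side and write the relation as F(x, y) = 0. Term by term,
  d/dx[-x^2/9] = -2x/9
  d/dx[y^2/64] = y·y'/32
  d/dx[-1] = 0

The pieces without y' make up ∂F/∂x and the coefficient of y' is ∂F/∂y:
  ∂F/∂x = -2x/9,
  ∂F/∂y = y/32.

Since d/dx[F] = ∂F/∂x + (∂F/∂y)·y' = 0, solve for y':
  (∂F/∂y)·y' = -∂F/∂x
  dy/dx = -(∂F/∂x)/(∂F/∂y) = -(-2x/9)/(y/32) = 64x/(9y)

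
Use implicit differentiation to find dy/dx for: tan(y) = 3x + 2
Take d/dx of both sides. Since y is implicitly a function of x, the chain rule attaches a y' = dy/dx factor whenever we differentiate through y.

Set F(x, y) = (left side) − (right side), so the curve is F = 0. Differentiating each term of F:
  d/dx[-3x] = -3
  d/dx[tan(y)] = y'(tan(y)^2 + 1)
  d/dx[-2] = 0

Collecting, the y'-free part is the partial derivative in x and the y' coefficient is the partial derivative in y:
  ∂F/∂x = -3
  ∂F/∂y = tan(y)^2 + 1

so d/dx[F(x, y(x))] = ∂F/∂x + (∂F/∂y)·y' = 0. Rearranging,
  dy/dx = -(∂F/∂x)/(∂F/∂y) = -(-3)/(tan(y)^2 + 1) = 3cos(y)^2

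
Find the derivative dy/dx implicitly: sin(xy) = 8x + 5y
Take d/dx of both sides. Since y is implicitly a function of x, the chain rule attaches a y' = dy/dx factor whenever we differentiate through y.

Set F(x, y) = (left side) − (right side), so the curve is F = 0. Differentiating each term of F:
  d/dx[-8x] = -8
  d/dx[-5y] = -5·y'
  d/dx[sin(xy)] = (x·y' + y)·cos(xy)

Collecting, the y'-free part is the partial derivative in x and the y' coefficient is the partial derivative in y:
  ∂F/∂x = y·cos(xy) - 8
  ∂F/∂y = x·cos(xy) - 5

so d/dx[F(x, y(x))] = ∂F/∂x + (∂F/∂y)·y' = 0. Rearranging,
  dy/dx = -(∂F/∂x)/(∂F/∂y) = -(y·cos(xy) - 8)/(x·cos(xy) - 5) = (-y·cos(xy) + 8)/(x·cos(xy) - 5)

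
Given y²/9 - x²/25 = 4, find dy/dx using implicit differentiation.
Differentiate both sides with respect to x, treating y as y(x). By the chain rule, any term containing y contributes a factor of y' = dy/dx when we differentiate it.

Move every term to one side and write the relation as F(x, y) = 0. Term by term,
  d/dx[-x^2/25] = -2x/25
  d/dx[y^2/9] = 2y·y'/9
  d/dx[-4] = 0

The pieces without y' make up ∂F/∂x and the coefficient of y' is ∂F/∂y:
  ∂F/∂x = -2x/25,
  ∂F/∂y = 2y/9.

Since d/dx[F] = ∂F/∂x + (∂F/∂y)·y' = 0, solve for y':
  (∂F/∂y)·y' = -∂F/∂x
  dy/dx = -(∂F/∂x)/(∂F/∂y) = -(-2x/25)/(2y/9) = 9x/(25y)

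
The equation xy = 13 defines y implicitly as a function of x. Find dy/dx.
Apply d/dx to both sides, remembering that y depends on x. Each occurrence of y therefore brings in a y' = dy/dx via the chain rule.

With F(x, y) equal to the left-hand side minus the right, differentiate F term by term:
  d/dx[xy] = x·y' + y
  d/dx[-13] = 0
Adding these up, d/dx[F] = 0 becomes
  (y) + (x)·y' = 0,
so isolating y',
  dy/dx = -(y)/(x) = -y/x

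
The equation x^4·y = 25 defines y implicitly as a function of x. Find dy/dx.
Differentiate both sides with respect to x, treating y as y(x). By the chain rule, any term containing y contributes a factor of y' = dy/dx when we differentiate it.

Move every term to one side and write the relation as F(x, y) = 0. Term by term,
  d/dx[x^4y] = x^4·y' + 4x^3y
  d/dx[-25] = 0

The pieces without y' make up ∂F/∂x and the coefficient of y' is ∂F/∂y:
  ∂F/∂x = 4x^3y,
  ∂F/∂y = x^4.

Since d/dx[F] = ∂F/∂x + (∂F/∂y)·y' = 0, solve for y':
  (∂F/∂y)·y' = -∂F/∂x
  dy/dx = -(∂F/∂x)/(∂F/∂y) = -(4x^3y)/(x^4) = -4y/x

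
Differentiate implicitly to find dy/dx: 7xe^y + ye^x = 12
Take d/dx of both sides. Since y is implicitly a function of x, the chain rule attaches a y' = dy/dx factor whenever we differentiate through y.

Set F(x, y) = (left side) − (right side), so the curve is F = 0. Differentiating each term of F:
  d/dx[7x·e^(y)] = 7x·y'·e^(y) + 7e^(y)
  d/dx[y·e^(x)] = y·e^(x) + y'·e^(x)
  d/dx[-12] = 0

Collecting, the y'-free part is the partial derivative in x and the y' coefficient is the partial derivative in y:
  ∂F/∂x = y·e^(x) + 7e^(y)
  ∂F/∂y = 7x·e^(y) + e^(x)

so d/dx[F(x, y(x))] = ∂F/∂x + (∂F/∂y)·y' = 0. Rearranging,
  dy/dx = -(∂F/∂x)/(∂F/∂y) = -(y·e^(x) + 7e^(y))/(7x·e^(y) + e^(x)) = (-y·e^(x) - 7e^(y))/(7x·e^(y) + e^(x))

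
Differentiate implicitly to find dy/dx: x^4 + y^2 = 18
Differentiate the relation implicitly: treat y = y(x) and apply the chain rule, so every y-derivative picks up a y' = dy/dx factor.

With everything moved to the left-hand side, differentiate term by term:
  d/dx[x^4] = 4x^3
  d/dx[y^2] = 2y·y'
  d/dx[-18] = 0

Separating the contributions that come from x directly and those that come through y:
  without y':      4x^3
  multiplying y':  2y

so (4x^3) + (2y)·y' = 0, and therefore
  dy/dx = -(4x^3)/(2y) = -2x^3/y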